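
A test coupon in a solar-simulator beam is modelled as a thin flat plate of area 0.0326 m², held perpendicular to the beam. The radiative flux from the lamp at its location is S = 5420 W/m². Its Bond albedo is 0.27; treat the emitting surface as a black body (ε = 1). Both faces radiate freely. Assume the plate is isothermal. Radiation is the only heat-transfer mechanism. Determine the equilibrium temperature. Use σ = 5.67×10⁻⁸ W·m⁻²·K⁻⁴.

T ≈ 432 K

At equilibrium, absorbed power = emitted power.
Absorbing cross-section = A = 0.03260 m²; emitting surface = 2A = 0.06520 m² (ratio 2).
(1−a)S·A_cross = εσ·A_surf·T⁴  ⇒  T⁴ = (1−a)S/(2σ).
T⁴ = 0.730·5420/(2·5.67×10⁻⁸) = 3.489×10¹⁰ K⁴.
T = (3.489×10¹⁰)^(1/4).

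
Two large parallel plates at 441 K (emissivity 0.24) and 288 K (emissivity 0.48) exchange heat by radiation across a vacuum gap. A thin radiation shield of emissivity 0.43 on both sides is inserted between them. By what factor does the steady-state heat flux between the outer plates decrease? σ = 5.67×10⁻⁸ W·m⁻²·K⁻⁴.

Without shield: q₀ = σΔ(T⁴)/(1/ε₁+1/ε₂−1) with denominator 5.250.
With shield the two gaps are in series; the resistances add: (1/ε₁+1/ε_s−1)+(1/ε_s+1/ε₂−1) = 5.492+3.409 = 8.901.
Heat-flux ratio q₀/q = 8.901/5.250.

factor ≈ 1.70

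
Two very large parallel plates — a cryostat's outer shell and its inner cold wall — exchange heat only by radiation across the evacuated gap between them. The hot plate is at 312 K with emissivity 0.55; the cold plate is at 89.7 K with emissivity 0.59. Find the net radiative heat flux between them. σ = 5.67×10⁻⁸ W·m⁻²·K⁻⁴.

For two infinite grey parallel plates, q = σ(T₁⁴ − T₂⁴)/(1/ε₁ + 1/ε₂ − 1).
T₁⁴ − T₂⁴ = 9.476×10⁹ − 6.474×10⁷ = 9.411×10⁹ K⁴.
1/ε₁ + 1/ε₂ − 1 = 1.818 + 1.695 − 1 = 2.513.
q = 5.67×10⁻⁸ × 9.411×10⁹ / 2.513.

q ≈ 212 W/m²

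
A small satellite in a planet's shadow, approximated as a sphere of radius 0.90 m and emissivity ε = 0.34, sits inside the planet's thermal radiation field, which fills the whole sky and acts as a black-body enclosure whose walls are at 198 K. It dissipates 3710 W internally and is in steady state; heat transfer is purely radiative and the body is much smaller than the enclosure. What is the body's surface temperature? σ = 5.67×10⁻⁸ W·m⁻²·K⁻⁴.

For a small grey body in a large enclosure, net radiated power = εσA(T⁴ − T_w⁴).
Steady state: P = εσA(T⁴ − T_w⁴) with A = 4πr² = 10.18 m².
T⁴ = P/(εσA) + T_w⁴ = 3710/(0.34·5.67×10⁻⁸·10.18) + (198)⁴
    = 1.891×10¹⁰ + 1.537×10⁹ = 2.044×10¹⁰ K⁴.

T ≈ 378 K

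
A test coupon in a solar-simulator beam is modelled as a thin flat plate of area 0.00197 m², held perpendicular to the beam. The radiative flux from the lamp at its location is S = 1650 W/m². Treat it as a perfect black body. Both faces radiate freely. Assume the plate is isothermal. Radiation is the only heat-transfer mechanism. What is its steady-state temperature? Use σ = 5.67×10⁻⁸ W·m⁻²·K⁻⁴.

At equilibrium, absorbed power = emitted power.
Absorbing cross-section = A = 0.001970 m²; emitting surface = 2A = 0.003940 m² (ratio 2).
S·A_cross = εσ·A_surf·T⁴  ⇒  T⁴ = S/(2σ).
T⁴ = 1.00·1650/(2·5.67×10⁻⁸) = 1.455×10¹⁰ K⁴.
T = (1.455×10¹⁰)^(1/4).

T ≈ 347 K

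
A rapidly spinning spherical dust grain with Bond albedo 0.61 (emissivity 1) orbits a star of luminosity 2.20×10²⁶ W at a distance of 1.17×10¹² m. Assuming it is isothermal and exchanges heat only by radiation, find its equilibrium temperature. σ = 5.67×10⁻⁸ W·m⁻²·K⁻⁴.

First find the stellar flux at distance d: S = L/(4πd²) = 2.20×10²⁶/(4π·(1.17×10¹²)²) = 12.79 W/m².
For an isothermal sphere, absorbed (1−a)S·πr² = emitted σ·4πr²·T⁴, so T⁴ = (1−a)S/(4σ).
T⁴ = 0.390·12.79/(4·5.67×10⁻⁸) = 2.199×10⁷ K⁴.

T ≈ 68.5 K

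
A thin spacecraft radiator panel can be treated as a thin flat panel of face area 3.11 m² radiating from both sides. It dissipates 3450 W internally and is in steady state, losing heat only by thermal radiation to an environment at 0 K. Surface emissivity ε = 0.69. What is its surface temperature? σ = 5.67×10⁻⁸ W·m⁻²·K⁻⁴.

Steady state: internal power = radiated power, P = εσA T⁴.
Radiating area A = 2·3.11 = 6.220 m².
T⁴ = P/(εσA) = 3450/(0.69·5.67×10⁻⁸·6.220) = 1.418×10¹⁰ K⁴.
T = (1.418×10¹⁰)^(1/4).

T ≈ 345 K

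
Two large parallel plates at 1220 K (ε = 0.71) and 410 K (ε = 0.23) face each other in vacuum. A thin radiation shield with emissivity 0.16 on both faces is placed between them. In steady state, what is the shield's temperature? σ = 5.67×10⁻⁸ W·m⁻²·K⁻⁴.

T_s ≈ 1070 K

In steady state the net flux on the hot side equals that on the cold side.
σ(T₁⁴−T_s⁴)/D₁ = σ(T_s⁴−T₂⁴)/D₂, with D₁ = 1/ε₁+1/ε_s−1 = 6.658, D₂ = 1/ε_s+1/ε₂−1 = 9.598.
Solve for T_s⁴: T_s⁴ = (D₂·T₁⁴ + D₁·T₂⁴)/(D₁+D₂) = 1.320×10¹² K⁴.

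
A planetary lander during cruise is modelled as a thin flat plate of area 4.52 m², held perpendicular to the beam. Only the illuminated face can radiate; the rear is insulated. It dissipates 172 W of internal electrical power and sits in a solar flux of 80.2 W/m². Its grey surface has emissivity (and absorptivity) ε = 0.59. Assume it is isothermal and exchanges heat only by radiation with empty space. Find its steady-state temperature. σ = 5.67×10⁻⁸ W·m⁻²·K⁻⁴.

At steady state, absorbed solar power + internal power = radiated power.
Absorbed: α·S·A_cross = 0.59·80.2·4.520 = 213.9 W (cross-section A).
Total input = 213.9 + 172 = 385.9 W.
Radiated: εσ·A_surf·T⁴ with A_surf = A = 4.520 m².
T⁴ = 385.9/(0.59·5.67×10⁻⁸·4.520) = 2.552×10⁹ K⁴.

T ≈ 225 K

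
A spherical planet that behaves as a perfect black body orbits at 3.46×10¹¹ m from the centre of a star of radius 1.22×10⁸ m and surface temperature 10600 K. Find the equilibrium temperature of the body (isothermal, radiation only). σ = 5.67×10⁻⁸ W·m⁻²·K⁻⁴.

T ≈ 141 K

The star's surface emits σT_*⁴; at distance d the flux is S = σT_*⁴(R_*/d)².
S = 5.67×10⁻⁸·(10600)⁴·(1.22×10⁸/3.46×10¹¹)² = 89.00 W/m².
For an isothermal sphere T⁴ = (1−a)S/(4σ) = 3.924×10⁸ K⁴.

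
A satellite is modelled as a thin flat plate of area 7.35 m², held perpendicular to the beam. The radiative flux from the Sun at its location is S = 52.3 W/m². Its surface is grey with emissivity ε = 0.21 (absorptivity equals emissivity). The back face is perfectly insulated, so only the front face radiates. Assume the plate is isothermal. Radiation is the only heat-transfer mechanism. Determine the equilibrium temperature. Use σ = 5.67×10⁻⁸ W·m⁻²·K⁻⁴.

T ≈ 174 K

At equilibrium, absorbed power = emitted power.
Absorbing cross-section = A = 7.350 m²; emitting surface = A = 7.350 m² (ratio 1).
εS·A_cross = εσ·A_surf·T⁴  ⇒  T⁴ = S/(1σ)   (ε cancels).
T⁴ = 52.3/(1·5.67×10⁻⁸) = 9.224×10⁸ K⁴.
T = (9.224×10⁸)^(1/4).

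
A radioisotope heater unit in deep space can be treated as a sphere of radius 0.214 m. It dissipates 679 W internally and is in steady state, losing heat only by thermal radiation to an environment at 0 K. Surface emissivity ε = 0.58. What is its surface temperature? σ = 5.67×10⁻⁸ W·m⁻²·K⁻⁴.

T ≈ 435 K

Steady state: internal power = radiated power, P = εσA T⁴.
Radiating area A = 4πr² = 0.5755 m².
T⁴ = P/(εσA) = 679/(0.58·5.67×10⁻⁸·0.5755) = 3.588×10¹⁰ K⁴.
T = (3.588×10¹⁰)^(1/4).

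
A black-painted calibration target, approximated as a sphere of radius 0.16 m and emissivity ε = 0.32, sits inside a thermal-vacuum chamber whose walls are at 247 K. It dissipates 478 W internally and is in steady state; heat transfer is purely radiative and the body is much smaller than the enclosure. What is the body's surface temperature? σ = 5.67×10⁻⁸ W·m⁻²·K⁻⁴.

For a small grey body in a large enclosure, net radiated power = εσA(T⁴ − T_w⁴).
Steady state: P = εσA(T⁴ − T_w⁴) with A = 4πr² = 0.3217 m².
T⁴ = P/(εσA) + T_w⁴ = 478/(0.32·5.67×10⁻⁸·0.3217) + (247)⁴
    = 8.189×10¹⁰ + 3.722×10⁹ = 8.561×10¹⁰ K⁴.

T ≈ 541 K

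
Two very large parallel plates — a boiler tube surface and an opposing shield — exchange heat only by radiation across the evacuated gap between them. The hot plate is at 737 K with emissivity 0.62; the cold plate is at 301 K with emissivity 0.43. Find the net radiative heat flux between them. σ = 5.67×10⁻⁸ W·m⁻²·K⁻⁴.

For two infinite grey parallel plates, q = σ(T₁⁴ − T₂⁴)/(1/ε₁ + 1/ε₂ − 1).
T₁⁴ − T₂⁴ = 2.950×10¹¹ − 8.209×10⁹ = 2.868×10¹¹ K⁴.
1/ε₁ + 1/ε₂ − 1 = 1.613 + 2.326 − 1 = 2.938.
q = 5.67×10⁻⁸ × 2.868×10¹¹ / 2.938.

q ≈ 5530 W/m²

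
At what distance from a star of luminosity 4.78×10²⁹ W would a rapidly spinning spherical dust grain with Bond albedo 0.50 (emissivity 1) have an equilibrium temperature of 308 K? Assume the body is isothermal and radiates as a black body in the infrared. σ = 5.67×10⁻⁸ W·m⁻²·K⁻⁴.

d ≈ 3.05×10¹² m

For an isothermal black-emitting sphere, (1−a)S·πr² = σ·4πr²·T⁴ ⇒ S = 4σT⁴/(1−a).
S = 4·5.67×10⁻⁸·(308)⁴/0.500 = 4082 W/m².
Flux falls as S = L/(4πd²), so d = √(L/(4πS)) = √(4.78×10²⁹/(4π·4082)).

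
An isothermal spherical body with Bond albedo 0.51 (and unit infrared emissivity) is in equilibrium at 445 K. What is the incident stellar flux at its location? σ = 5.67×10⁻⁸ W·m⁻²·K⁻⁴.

S ≈ 18200 W/m²

(1−a)S·πr² = σ·4πr²·T⁴ ⇒ S = 4σT⁴/(1−a).
S = 4·5.67×10⁻⁸·3.921×10¹⁰/0.490.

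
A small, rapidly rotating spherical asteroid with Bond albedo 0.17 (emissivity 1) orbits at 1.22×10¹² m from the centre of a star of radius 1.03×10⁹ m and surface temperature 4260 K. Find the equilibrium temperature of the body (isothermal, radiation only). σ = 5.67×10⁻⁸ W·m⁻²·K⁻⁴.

T ≈ 83.5 K

The star's surface emits σT_*⁴; at distance d the flux is S = σT_*⁴(R_*/d)².
S = 5.67×10⁻⁸·(4260)⁴·(1.03×10⁹/1.22×10¹²)² = 13.31 W/m².
For an isothermal sphere T⁴ = (1−a)S/(4σ) = 4.871×10⁷ K⁴.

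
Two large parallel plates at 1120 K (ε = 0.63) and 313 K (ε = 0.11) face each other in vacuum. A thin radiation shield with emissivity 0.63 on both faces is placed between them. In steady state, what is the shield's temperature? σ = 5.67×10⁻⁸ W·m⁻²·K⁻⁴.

T_s ≈ 1070 K

In steady state the net flux on the hot side equals that on the cold side.
σ(T₁⁴−T_s⁴)/D₁ = σ(T_s⁴−T₂⁴)/D₂, with D₁ = 1/ε₁+1/ε_s−1 = 2.175, D₂ = 1/ε_s+1/ε₂−1 = 9.678.
Solve for T_s⁴: T_s⁴ = (D₂·T₁⁴ + D₁·T₂⁴)/(D₁+D₂) = 1.287×10¹² K⁴.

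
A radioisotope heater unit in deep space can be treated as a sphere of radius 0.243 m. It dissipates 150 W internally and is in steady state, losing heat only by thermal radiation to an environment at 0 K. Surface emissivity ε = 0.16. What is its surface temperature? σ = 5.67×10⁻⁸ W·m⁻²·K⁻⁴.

T ≈ 386 K

Steady state: internal power = radiated power, P = εσA T⁴.
Radiating area A = 4πr² = 0.7420 m².
T⁴ = P/(εσA) = 150/(0.16·5.67×10⁻⁸·0.7420) = 2.228×10¹⁰ K⁴.
T = (2.228×10¹⁰)^(1/4).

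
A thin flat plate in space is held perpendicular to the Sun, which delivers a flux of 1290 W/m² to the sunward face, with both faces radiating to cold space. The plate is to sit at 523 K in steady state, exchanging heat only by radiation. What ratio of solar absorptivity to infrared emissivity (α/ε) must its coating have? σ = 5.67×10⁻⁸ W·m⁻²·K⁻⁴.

Balance: αS·A = εσ·2A·T⁴ ⇒ α/ε = 2σT⁴/S.
α/ε = 2·5.67×10⁻⁸·(523)⁴/1290 = 2·5.67×10⁻⁸·7.482×10¹⁰/1290.

α/ε ≈ 6.58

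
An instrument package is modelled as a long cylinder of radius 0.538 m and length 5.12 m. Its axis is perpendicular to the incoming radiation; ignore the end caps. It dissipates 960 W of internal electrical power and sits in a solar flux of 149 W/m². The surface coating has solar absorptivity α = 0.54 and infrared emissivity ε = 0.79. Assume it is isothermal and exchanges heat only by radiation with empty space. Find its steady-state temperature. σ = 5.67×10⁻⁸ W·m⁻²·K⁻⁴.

T ≈ 206 K

At steady state, absorbed solar power + internal power = radiated power.
Absorbed: α·S·A_cross = 0.54·149·5.509 = 443.3 W (cross-section 2rL).
Total input = 443.3 + 960 = 1403 W.
Radiated: εσ·A_surf·T⁴ with A_surf = 2πrL = 17.31 m².
T⁴ = 1403/(0.79·5.67×10⁻⁸·17.31) = 1.810×10⁹ K⁴.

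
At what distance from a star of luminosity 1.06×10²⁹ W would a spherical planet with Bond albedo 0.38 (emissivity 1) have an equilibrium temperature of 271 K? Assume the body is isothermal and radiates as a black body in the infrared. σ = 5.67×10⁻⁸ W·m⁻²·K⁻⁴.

d ≈ 2.07×10¹² m

For an isothermal black-emitting sphere, (1−a)S·πr² = σ·4πr²·T⁴ ⇒ S = 4σT⁴/(1−a).
S = 4·5.67×10⁻⁸·(271)⁴/0.620 = 1973 W/m².
Flux falls as S = L/(4πd²), so d = √(L/(4πS)) = √(1.06×10²⁹/(4π·1973)).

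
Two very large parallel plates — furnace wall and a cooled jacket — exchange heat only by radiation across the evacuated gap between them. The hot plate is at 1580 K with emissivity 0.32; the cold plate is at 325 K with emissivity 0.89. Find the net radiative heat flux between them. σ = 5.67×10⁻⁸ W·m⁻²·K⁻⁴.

q ≈ 1.09×10⁵ W/m²

For two infinite grey parallel plates, q = σ(T₁⁴ − T₂⁴)/(1/ε₁ + 1/ε₂ − 1).
T₁⁴ − T₂⁴ = 6.232×10¹² − 1.116×10¹⁰ = 6.221×10¹² K⁴.
1/ε₁ + 1/ε₂ − 1 = 3.125 + 1.124 − 1 = 3.249.
q = 5.67×10⁻⁸ × 6.221×10¹² / 3.249.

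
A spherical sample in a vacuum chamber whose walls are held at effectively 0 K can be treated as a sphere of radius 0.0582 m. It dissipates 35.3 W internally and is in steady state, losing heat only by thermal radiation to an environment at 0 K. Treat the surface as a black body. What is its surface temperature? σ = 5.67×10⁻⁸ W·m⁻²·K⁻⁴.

Steady state: internal power = radiated power, P = εσA T⁴.
Radiating area A = 4πr² = 0.04257 m².
T⁴ = P/(εσA) = 35.3/(1.0·5.67×10⁻⁸·0.04257) = 1.463×10¹⁰ K⁴.
T = (1.463×10¹⁰)^(1/4).

T ≈ 348 K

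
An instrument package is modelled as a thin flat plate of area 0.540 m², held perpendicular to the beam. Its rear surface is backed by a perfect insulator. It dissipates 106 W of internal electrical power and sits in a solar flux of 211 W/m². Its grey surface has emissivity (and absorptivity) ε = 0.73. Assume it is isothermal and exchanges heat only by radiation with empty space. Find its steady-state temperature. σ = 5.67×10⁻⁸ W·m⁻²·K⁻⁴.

T ≈ 303 K

At steady state, absorbed solar power + internal power = radiated power.
Absorbed: α·S·A_cross = 0.73·211·0.5400 = 83.18 W (cross-section A).
Total input = 83.18 + 106 = 189.2 W.
Radiated: εσ·A_surf·T⁴ with A_surf = A = 0.5400 m².
T⁴ = 189.2/(0.73·5.67×10⁻⁸·0.5400) = 8.464×10⁹ K⁴.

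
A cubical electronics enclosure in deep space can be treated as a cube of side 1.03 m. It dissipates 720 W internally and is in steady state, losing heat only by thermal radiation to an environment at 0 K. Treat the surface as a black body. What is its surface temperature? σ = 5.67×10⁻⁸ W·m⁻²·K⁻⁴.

T ≈ 211 K

Steady state: internal power = radiated power, P = εσA T⁴.
Radiating area A = 6L² = 6.365 m².
T⁴ = P/(εσA) = 720/(1.0·5.67×10⁻⁸·6.365) = 1.995×10⁹ K⁴.
T = (1.995×10⁹)^(1/4).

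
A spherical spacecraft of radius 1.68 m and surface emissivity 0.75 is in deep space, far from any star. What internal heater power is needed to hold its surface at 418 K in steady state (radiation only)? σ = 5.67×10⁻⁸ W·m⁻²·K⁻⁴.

P = εσ·4πr²·T⁴.
4πr² = 35.47 m²; T⁴ = 3.053×10¹⁰ K⁴.
P = 0.75·5.67×10⁻⁸·35.47·3.053×10¹⁰.

P ≈ 46000 W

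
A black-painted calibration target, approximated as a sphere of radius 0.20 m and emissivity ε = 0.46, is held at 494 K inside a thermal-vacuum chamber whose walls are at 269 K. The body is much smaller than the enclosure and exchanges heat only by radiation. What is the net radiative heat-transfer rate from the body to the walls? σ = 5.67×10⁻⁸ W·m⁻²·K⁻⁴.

For a small grey body in a large enclosure: P_net = εσA(T_body⁴ − T_wall⁴).
A = 4πr² = 0.5027 m²; T_body⁴ − T_wall⁴ = 5.955×10¹⁰ − 5.236×10⁹ = 5.432×10¹⁰ K⁴.
|P_net| = 0.46·5.67×10⁻⁸·0.5027·5.432×10¹⁰.

P_net ≈ 712 W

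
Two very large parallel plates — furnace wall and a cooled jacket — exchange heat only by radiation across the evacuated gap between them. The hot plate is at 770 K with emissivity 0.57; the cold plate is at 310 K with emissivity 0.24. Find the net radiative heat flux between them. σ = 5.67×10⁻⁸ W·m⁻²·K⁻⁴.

For two infinite grey parallel plates, q = σ(T₁⁴ − T₂⁴)/(1/ε₁ + 1/ε₂ − 1).
T₁⁴ − T₂⁴ = 3.515×10¹¹ − 9.235×10⁹ = 3.423×10¹¹ K⁴.
1/ε₁ + 1/ε₂ − 1 = 1.754 + 4.167 − 1 = 4.921.
q = 5.67×10⁻⁸ × 3.423×10¹¹ / 4.921.

q ≈ 3940 W/m²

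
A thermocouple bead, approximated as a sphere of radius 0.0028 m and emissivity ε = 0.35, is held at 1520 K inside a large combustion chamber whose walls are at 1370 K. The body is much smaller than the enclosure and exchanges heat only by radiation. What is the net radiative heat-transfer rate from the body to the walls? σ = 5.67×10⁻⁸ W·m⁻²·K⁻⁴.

For a small grey body in a large enclosure: P_net = εσA(T_body⁴ − T_wall⁴).
A = 4πr² = 9.852×10⁻⁵ m²; T_body⁴ − T_wall⁴ = 5.338×10¹² − 3.523×10¹² = 1.815×10¹² K⁴.
|P_net| = 0.35·5.67×10⁻⁸·9.852×10⁻⁵·1.815×10¹².

P_net ≈ 3.55 W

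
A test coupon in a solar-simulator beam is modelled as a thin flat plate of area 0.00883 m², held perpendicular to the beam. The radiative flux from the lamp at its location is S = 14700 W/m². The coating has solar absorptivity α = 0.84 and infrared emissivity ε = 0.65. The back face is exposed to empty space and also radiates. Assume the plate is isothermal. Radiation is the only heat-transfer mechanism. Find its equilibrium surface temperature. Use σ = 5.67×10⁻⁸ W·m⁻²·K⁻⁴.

At equilibrium, absorbed power = emitted power.
Absorbing cross-section = A = 0.008830 m²; emitting surface = 2A = 0.01766 m² (ratio 2).
αS·A_cross = εσ·A_surf·T⁴  ⇒  T⁴ = αS/(ε·2σ).
T⁴ = 0.840·14700/(0.65·2·5.67×10⁻⁸) = 1.675×10¹¹ K⁴.
T = (1.675×10¹¹)^(1/4).

T ≈ 640 K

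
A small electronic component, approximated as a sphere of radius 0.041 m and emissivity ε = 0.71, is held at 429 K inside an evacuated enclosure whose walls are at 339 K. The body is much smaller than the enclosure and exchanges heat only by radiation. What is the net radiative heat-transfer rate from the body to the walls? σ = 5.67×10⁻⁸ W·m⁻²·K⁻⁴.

For a small grey body in a large enclosure: P_net = εσA(T_body⁴ − T_wall⁴).
A = 4πr² = 0.02112 m²; T_body⁴ − T_wall⁴ = 3.387×10¹⁰ − 1.321×10¹⁰ = 2.066×10¹⁰ K⁴.
|P_net| = 0.71·5.67×10⁻⁸·0.02112·2.066×10¹⁰.

P_net ≈ 17.6 W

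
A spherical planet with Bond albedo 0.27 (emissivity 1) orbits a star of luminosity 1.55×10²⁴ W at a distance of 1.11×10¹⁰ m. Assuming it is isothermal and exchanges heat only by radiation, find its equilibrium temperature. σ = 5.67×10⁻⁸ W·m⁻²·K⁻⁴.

T ≈ 238 K

First find the stellar flux at distance d: S = L/(4πd²) = 1.55×10²⁴/(4π·(1.11×10¹⁰)²) = 1001 W/m².
For an isothermal sphere, absorbed (1−a)S·πr² = emitted σ·4πr²·T⁴, so T⁴ = (1−a)S/(4σ).
T⁴ = 0.730·1001/(4·5.67×10⁻⁸) = 3.222×10⁹ K⁴.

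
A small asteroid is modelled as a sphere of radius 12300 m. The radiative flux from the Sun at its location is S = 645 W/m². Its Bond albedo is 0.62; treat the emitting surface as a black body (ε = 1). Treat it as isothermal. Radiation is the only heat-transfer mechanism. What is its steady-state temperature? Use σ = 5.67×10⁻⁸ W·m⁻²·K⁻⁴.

T ≈ 181 K

At equilibrium, absorbed power = emitted power.
Absorbing cross-section = πr² = 4.753×10⁸ m²; emitting surface = 4πr² = 1.901×10⁹ m² (ratio 4).
(1−a)S·A_cross = εσ·A_surf·T⁴  ⇒  T⁴ = (1−a)S/(4σ).
T⁴ = 0.380·645/(4·5.67×10⁻⁸) = 1.081×10⁹ K⁴.
T = (1.081×10⁹)^(1/4).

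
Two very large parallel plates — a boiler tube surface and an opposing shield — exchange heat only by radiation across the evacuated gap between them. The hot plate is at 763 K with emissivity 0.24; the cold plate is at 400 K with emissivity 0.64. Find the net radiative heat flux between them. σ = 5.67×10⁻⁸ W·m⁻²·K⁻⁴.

q ≈ 3760 W/m²

For two infinite grey parallel plates, q = σ(T₁⁴ − T₂⁴)/(1/ε₁ + 1/ε₂ − 1).
T₁⁴ − T₂⁴ = 3.389×10¹¹ − 2.560×10¹⁰ = 3.133×10¹¹ K⁴.
1/ε₁ + 1/ε₂ − 1 = 4.167 + 1.562 − 1 = 4.729.
q = 5.67×10⁻⁸ × 3.133×10¹¹ / 4.729.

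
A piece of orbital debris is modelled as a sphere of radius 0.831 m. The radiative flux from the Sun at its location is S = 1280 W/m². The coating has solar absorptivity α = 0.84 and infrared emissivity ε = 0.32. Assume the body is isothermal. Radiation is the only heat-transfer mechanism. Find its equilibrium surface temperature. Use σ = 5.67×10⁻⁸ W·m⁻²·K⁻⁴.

At equilibrium, absorbed power = emitted power.
Absorbing cross-section = πr² = 2.169 m²; emitting surface = 4πr² = 8.678 m² (ratio 4).
αS·A_cross = εσ·A_surf·T⁴  ⇒  T⁴ = αS/(ε·4σ).
T⁴ = 0.840·1280/(0.32·4·5.67×10⁻⁸) = 1.481×10¹⁰ K⁴.
T = (1.481×10¹⁰)^(1/4).

T ≈ 349 K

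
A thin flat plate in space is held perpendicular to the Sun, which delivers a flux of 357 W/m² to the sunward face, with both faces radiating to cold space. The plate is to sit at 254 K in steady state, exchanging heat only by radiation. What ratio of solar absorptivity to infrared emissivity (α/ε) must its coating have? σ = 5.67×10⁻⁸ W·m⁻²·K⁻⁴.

Balance: αS·A = εσ·2A·T⁴ ⇒ α/ε = 2σT⁴/S.
α/ε = 2·5.67×10⁻⁸·(254)⁴/357 = 2·5.67×10⁻⁸·4.162×10⁹/357.

α/ε ≈ 1.32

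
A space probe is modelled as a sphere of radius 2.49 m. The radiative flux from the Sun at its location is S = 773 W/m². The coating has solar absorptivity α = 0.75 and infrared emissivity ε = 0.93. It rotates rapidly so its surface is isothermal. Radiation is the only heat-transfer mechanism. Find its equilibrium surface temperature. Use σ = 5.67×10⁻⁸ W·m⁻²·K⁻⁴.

At equilibrium, absorbed power = emitted power.
Absorbing cross-section = πr² = 19.48 m²; emitting surface = 4πr² = 77.91 m² (ratio 4).
αS·A_cross = εσ·A_surf·T⁴  ⇒  T⁴ = αS/(ε·4σ).
T⁴ = 0.750·773/(0.93·4·5.67×10⁻⁸) = 2.749×10⁹ K⁴.
T = (2.749×10⁹)^(1/4).

T ≈ 229 K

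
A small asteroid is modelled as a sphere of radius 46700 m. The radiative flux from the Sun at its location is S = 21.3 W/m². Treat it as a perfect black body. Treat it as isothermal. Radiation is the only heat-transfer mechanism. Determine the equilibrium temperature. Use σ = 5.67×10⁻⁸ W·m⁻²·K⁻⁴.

T ≈ 98.4 K

At equilibrium, absorbed power = emitted power.
Absorbing cross-section = πr² = 6.851×10⁹ m²; emitting surface = 4πr² = 2.741×10¹⁰ m² (ratio 4).
S·A_cross = εσ·A_surf·T⁴  ⇒  T⁴ = S/(4σ).
T⁴ = 1.00·21.3/(4·5.67×10⁻⁸) = 9.392×10⁷ K⁴.
T = (9.392×10⁷)^(1/4).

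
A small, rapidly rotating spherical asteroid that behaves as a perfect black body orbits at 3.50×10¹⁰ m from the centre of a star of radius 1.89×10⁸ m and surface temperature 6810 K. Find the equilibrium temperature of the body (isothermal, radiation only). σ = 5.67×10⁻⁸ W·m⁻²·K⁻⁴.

The star's surface emits σT_*⁴; at distance d the flux is S = σT_*⁴(R_*/d)².
S = 5.67×10⁻⁸·(6810)⁴·(1.89×10⁸/3.50×10¹⁰)² = 3556 W/m².
For an isothermal sphere T⁴ = (1−a)S/(4σ) = 1.568×10¹⁰ K⁴.

T ≈ 354 K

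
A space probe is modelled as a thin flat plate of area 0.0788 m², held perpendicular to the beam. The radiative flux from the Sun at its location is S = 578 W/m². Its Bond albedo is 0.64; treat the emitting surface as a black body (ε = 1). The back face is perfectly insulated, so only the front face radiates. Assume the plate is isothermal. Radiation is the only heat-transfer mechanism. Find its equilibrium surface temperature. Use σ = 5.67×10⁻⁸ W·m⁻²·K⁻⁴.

T ≈ 246 K

At equilibrium, absorbed power = emitted power.
Absorbing cross-section = A = 0.07880 m²; emitting surface = A = 0.07880 m² (ratio 1).
(1−a)S·A_cross = εσ·A_surf·T⁴  ⇒  T⁴ = (1−a)S/(1σ).
T⁴ = 0.360·578/(1·5.67×10⁻⁸) = 3.670×10⁹ K⁴.
T = (3.670×10⁹)^(1/4).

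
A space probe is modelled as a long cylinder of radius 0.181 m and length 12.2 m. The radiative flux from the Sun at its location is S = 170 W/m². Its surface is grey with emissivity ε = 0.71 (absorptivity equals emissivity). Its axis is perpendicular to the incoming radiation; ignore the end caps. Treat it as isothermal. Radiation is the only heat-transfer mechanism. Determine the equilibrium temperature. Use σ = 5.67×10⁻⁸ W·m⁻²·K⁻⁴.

T ≈ 176 K

At equilibrium, absorbed power = emitted power.
Absorbing cross-section = 2rL = 4.416 m²; emitting surface = 2πrL = 13.87 m² (ratio π).
εS·A_cross = εσ·A_surf·T⁴  ⇒  T⁴ = S/(πσ)   (ε cancels).
T⁴ = 170/(π·5.67×10⁻⁸) = 9.544×10⁸ K⁴.
T = (9.544×10⁸)^(1/4).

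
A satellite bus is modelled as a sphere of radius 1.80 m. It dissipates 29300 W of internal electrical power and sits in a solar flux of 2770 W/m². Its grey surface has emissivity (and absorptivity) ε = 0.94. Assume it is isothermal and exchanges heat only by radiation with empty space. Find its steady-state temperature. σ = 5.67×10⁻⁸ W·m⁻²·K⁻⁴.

T ≈ 400 K

At steady state, absorbed solar power + internal power = radiated power.
Absorbed: α·S·A_cross = 0.94·2770·10.18 = 26500 W (cross-section πr²).
Total input = 26500 + 29300 = 55800 W.
Radiated: εσ·A_surf·T⁴ with A_surf = 4πr² = 40.72 m².
T⁴ = 55800/(0.94·5.67×10⁻⁸·40.72) = 2.572×10¹⁰ K⁴.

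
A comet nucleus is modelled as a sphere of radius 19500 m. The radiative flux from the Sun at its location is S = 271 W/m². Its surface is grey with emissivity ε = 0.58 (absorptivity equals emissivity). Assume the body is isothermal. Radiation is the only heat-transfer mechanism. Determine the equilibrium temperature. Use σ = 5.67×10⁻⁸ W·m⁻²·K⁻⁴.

T ≈ 186 K

At equilibrium, absorbed power = emitted power.
Absorbing cross-section = πr² = 1.195×10⁹ m²; emitting surface = 4πr² = 4.778×10⁹ m² (ratio 4).
εS·A_cross = εσ·A_surf·T⁴  ⇒  T⁴ = S/(4σ)   (ε cancels).
T⁴ = 271/(4·5.67×10⁻⁸) = 1.195×10⁹ K⁴.
T = (1.195×10⁹)^(1/4).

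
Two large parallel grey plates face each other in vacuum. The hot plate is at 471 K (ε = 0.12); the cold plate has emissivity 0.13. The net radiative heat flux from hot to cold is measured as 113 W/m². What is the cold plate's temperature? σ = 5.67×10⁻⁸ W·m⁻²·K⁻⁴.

T₂ ≈ 373 K

q = σ(T₁⁴ − T₂⁴)/(1/ε₁ + 1/ε₂ − 1); denominator = 15.03.
T₂⁴ = T₁⁴ − q·(1/ε₁+1/ε₂−1)/σ = 4.921×10¹⁰ − 113·15.03/5.67×10⁻⁸
    = 1.927×10¹⁰ K⁴.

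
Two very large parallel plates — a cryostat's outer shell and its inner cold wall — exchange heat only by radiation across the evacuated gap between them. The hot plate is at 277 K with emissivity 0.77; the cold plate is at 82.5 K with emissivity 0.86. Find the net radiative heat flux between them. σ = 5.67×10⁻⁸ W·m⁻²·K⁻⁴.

For two infinite grey parallel plates, q = σ(T₁⁴ − T₂⁴)/(1/ε₁ + 1/ε₂ − 1).
T₁⁴ − T₂⁴ = 5.887×10⁹ − 4.633×10⁷ = 5.841×10⁹ K⁴.
1/ε₁ + 1/ε₂ − 1 = 1.299 + 1.163 − 1 = 1.461.
q = 5.67×10⁻⁸ × 5.841×10⁹ / 1.461.

q ≈ 227 W/m²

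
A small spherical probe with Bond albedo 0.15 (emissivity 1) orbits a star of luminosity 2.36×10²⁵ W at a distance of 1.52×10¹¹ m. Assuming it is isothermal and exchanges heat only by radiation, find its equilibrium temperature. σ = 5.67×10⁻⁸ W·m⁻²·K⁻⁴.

First find the stellar flux at distance d: S = L/(4πd²) = 2.36×10²⁵/(4π·(1.52×10¹¹)²) = 81.29 W/m².
For an isothermal sphere, absorbed (1−a)S·πr² = emitted σ·4πr²·T⁴, so T⁴ = (1−a)S/(4σ).
T⁴ = 0.850·81.29/(4·5.67×10⁻⁸) = 3.046×10⁸ K⁴.

T ≈ 132 K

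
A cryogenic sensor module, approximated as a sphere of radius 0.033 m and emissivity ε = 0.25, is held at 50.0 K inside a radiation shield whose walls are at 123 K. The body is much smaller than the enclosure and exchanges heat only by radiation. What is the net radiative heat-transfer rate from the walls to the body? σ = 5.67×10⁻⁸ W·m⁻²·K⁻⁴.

P_net ≈ 0.0432 W

For a small grey body in a large enclosure: P_net = εσA(T_body⁴ − T_wall⁴).
A = 4πr² = 0.01368 m²; T_body⁴ − T_wall⁴ = 6.250×10⁶ − 2.289×10⁸ = -2.226×10⁸ K⁴.
|P_net| = 0.25·5.67×10⁻⁸·0.01368·2.226×10⁸.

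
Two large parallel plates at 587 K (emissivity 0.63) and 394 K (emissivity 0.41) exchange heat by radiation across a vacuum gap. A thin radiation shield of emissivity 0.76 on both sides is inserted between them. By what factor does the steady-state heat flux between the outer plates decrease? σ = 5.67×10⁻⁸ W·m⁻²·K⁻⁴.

Without shield: q₀ = σΔ(T⁴)/(1/ε₁+1/ε₂−1) with denominator 3.026.
With shield the two gaps are in series; the resistances add: (1/ε₁+1/ε_s−1)+(1/ε_s+1/ε₂−1) = 1.903+2.755 = 4.658.
Heat-flux ratio q₀/q = 4.658/3.026.

factor ≈ 1.54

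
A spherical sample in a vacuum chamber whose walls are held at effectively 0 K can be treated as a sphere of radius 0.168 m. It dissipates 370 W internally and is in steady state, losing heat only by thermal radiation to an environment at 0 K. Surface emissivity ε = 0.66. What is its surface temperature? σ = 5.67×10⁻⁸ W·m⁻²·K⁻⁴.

Steady state: internal power = radiated power, P = εσA T⁴.
Radiating area A = 4πr² = 0.3547 m².
T⁴ = P/(εσA) = 370/(0.66·5.67×10⁻⁸·0.3547) = 2.788×10¹⁰ K⁴.
T = (2.788×10¹⁰)^(1/4).

T ≈ 409 K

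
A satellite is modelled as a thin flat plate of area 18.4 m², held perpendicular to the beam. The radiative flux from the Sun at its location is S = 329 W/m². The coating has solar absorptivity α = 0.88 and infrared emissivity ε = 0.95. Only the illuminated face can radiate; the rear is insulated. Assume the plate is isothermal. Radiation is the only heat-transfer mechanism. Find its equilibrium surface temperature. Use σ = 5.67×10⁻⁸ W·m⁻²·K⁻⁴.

At equilibrium, absorbed power = emitted power.
Absorbing cross-section = A = 18.40 m²; emitting surface = A = 18.40 m² (ratio 1).
αS·A_cross = εσ·A_surf·T⁴  ⇒  T⁴ = αS/(ε·1σ).
T⁴ = 0.880·329/(0.95·1·5.67×10⁻⁸) = 5.375×10⁹ K⁴.
T = (5.375×10⁹)^(1/4).

T ≈ 271 K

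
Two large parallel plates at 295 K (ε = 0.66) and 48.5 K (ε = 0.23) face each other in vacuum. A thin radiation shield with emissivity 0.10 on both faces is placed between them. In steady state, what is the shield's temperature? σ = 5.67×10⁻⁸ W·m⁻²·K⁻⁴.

In steady state the net flux on the hot side equals that on the cold side.
σ(T₁⁴−T_s⁴)/D₁ = σ(T_s⁴−T₂⁴)/D₂, with D₁ = 1/ε₁+1/ε_s−1 = 10.52, D₂ = 1/ε_s+1/ε₂−1 = 13.35.
Solve for T_s⁴: T_s⁴ = (D₂·T₁⁴ + D₁·T₂⁴)/(D₁+D₂) = 4.239×10⁹ K⁴.

T_s ≈ 255 K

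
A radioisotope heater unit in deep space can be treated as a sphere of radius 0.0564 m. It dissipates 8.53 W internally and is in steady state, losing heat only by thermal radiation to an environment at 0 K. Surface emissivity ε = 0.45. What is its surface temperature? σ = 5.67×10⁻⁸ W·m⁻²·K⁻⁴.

T ≈ 302 K

Steady state: internal power = radiated power, P = εσA T⁴.
Radiating area A = 4πr² = 0.03997 m².
T⁴ = P/(εσA) = 8.53/(0.45·5.67×10⁻⁸·0.03997) = 8.363×10⁹ K⁴.
T = (8.363×10⁹)^(1/4).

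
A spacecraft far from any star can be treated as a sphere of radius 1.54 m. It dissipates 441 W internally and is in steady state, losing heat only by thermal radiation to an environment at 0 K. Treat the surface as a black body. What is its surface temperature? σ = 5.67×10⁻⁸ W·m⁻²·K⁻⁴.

T ≈ 127 K

Steady state: internal power = radiated power, P = εσA T⁴.
Radiating area A = 4πr² = 29.80 m².
T⁴ = P/(εσA) = 441/(1.0·5.67×10⁻⁸·29.80) = 2.610×10⁸ K⁴.
T = (2.610×10⁸)^(1/4).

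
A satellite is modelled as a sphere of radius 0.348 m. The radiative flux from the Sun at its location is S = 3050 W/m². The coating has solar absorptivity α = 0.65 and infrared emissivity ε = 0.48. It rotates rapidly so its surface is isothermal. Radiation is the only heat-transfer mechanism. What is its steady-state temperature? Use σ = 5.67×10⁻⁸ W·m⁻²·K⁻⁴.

At equilibrium, absorbed power = emitted power.
Absorbing cross-section = πr² = 0.3805 m²; emitting surface = 4πr² = 1.522 m² (ratio 4).
αS·A_cross = εσ·A_surf·T⁴  ⇒  T⁴ = αS/(ε·4σ).
T⁴ = 0.650·3050/(0.48·4·5.67×10⁻⁸) = 1.821×10¹⁰ K⁴.
T = (1.821×10¹⁰)^(1/4).

T ≈ 367 K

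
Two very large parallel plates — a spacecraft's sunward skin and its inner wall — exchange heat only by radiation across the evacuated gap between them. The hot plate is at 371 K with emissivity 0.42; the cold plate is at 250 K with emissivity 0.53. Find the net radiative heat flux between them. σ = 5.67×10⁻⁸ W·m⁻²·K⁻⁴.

q ≈ 261 W/m²

For two infinite grey parallel plates, q = σ(T₁⁴ − T₂⁴)/(1/ε₁ + 1/ε₂ − 1).
T₁⁴ − T₂⁴ = 1.895×10¹⁰ − 3.906×10⁹ = 1.504×10¹⁰ K⁴.
1/ε₁ + 1/ε₂ − 1 = 2.381 + 1.887 − 1 = 3.268.
q = 5.67×10⁻⁸ × 1.504×10¹⁰ / 3.268.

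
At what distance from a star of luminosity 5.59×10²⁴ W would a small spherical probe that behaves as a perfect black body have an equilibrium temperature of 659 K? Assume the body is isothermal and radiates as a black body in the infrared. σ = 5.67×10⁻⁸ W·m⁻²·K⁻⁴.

For an isothermal black-emitting sphere, (1−a)S·πr² = σ·4πr²·T⁴ ⇒ S = 4σT⁴/(1−a).
S = 4·5.67×10⁻⁸·(659)⁴/1.00 = 42770 W/m².
Flux falls as S = L/(4πd²), so d = √(L/(4πS)) = √(5.59×10²⁴/(4π·42770)).

d ≈ 3.22×10⁹ m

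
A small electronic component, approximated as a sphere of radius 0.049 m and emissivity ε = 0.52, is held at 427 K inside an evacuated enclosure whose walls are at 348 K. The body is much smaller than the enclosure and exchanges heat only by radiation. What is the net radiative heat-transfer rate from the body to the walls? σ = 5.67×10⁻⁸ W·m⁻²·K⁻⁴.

For a small grey body in a large enclosure: P_net = εσA(T_body⁴ − T_wall⁴).
A = 4πr² = 0.03017 m²; T_body⁴ − T_wall⁴ = 3.324×10¹⁰ − 1.467×10¹⁰ = 1.858×10¹⁰ K⁴.
|P_net| = 0.52·5.67×10⁻⁸·0.03017·1.858×10¹⁰.

P_net ≈ 16.5 W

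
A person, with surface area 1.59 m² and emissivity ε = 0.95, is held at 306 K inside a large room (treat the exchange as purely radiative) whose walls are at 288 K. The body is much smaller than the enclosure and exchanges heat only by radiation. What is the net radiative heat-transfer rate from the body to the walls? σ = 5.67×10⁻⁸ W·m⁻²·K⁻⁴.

P_net ≈ 162 W

For a small grey body in a large enclosure: P_net = εσA(T_body⁴ − T_wall⁴).
A = 1.59 m²; T_body⁴ − T_wall⁴ = 8.768×10⁹ − 6.880×10⁹ = 1.888×10⁹ K⁴.
|P_net| = 0.95·5.67×10⁻⁸·1.590·1.888×10⁹.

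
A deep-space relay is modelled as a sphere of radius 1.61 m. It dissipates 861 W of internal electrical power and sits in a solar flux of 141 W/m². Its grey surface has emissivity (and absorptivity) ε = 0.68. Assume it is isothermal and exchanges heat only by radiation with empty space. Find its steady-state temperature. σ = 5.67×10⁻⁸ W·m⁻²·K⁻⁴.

At steady state, absorbed solar power + internal power = radiated power.
Absorbed: α·S·A_cross = 0.68·141·8.143 = 780.8 W (cross-section πr²).
Total input = 780.8 + 861 = 1642 W.
Radiated: εσ·A_surf·T⁴ with A_surf = 4πr² = 32.57 m².
T⁴ = 1642/(0.68·5.67×10⁻⁸·32.57) = 1.307×10⁹ K⁴.

T ≈ 190 K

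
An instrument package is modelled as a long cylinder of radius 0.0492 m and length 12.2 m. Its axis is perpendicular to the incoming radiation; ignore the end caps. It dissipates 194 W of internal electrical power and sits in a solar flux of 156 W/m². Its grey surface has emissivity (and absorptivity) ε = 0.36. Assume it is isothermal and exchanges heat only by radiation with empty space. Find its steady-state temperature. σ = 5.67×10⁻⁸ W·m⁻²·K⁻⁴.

At steady state, absorbed solar power + internal power = radiated power.
Absorbed: α·S·A_cross = 0.36·156·1.200 = 67.42 W (cross-section 2rL).
Total input = 67.42 + 194 = 261.4 W.
Radiated: εσ·A_surf·T⁴ with A_surf = 2πrL = 3.771 m².
T⁴ = 261.4/(0.36·5.67×10⁻⁸·3.771) = 3.396×10⁹ K⁴.

T ≈ 241 K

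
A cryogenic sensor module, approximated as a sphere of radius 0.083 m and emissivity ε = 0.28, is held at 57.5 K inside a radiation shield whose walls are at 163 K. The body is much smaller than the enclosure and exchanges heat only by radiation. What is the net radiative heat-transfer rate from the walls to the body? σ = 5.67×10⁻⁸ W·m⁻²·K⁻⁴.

For a small grey body in a large enclosure: P_net = εσA(T_body⁴ − T_wall⁴).
A = 4πr² = 0.08657 m²; T_body⁴ − T_wall⁴ = 1.093×10⁷ − 7.059×10⁸ = -6.950×10⁸ K⁴.
|P_net| = 0.28·5.67×10⁻⁸·0.08657·6.950×10⁸.

P_net ≈ 0.955 W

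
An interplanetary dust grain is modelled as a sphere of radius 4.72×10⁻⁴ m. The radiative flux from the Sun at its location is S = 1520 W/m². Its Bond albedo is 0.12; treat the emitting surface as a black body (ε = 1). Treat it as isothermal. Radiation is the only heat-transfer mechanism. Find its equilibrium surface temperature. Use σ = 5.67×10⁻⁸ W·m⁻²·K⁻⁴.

At equilibrium, absorbed power = emitted power.
Absorbing cross-section = πr² = 6.999×10⁻⁷ m²; emitting surface = 4πr² = 2.800×10⁻⁶ m² (ratio 4).
(1−a)S·A_cross = εσ·A_surf·T⁴  ⇒  T⁴ = (1−a)S/(4σ).
T⁴ = 0.880·1520/(4·5.67×10⁻⁸) = 5.898×10⁹ K⁴.
T = (5.898×10⁹)^(1/4).

T ≈ 277 K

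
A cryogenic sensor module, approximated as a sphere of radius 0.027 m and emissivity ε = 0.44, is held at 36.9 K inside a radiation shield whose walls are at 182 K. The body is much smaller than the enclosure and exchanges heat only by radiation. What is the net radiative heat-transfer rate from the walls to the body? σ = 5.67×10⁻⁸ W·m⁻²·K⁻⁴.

P_net ≈ 0.250 W

For a small grey body in a large enclosure: P_net = εσA(T_body⁴ − T_wall⁴).
A = 4πr² = 0.009161 m²; T_body⁴ − T_wall⁴ = 1.854×10⁶ − 1.097×10⁹ = -1.095×10⁹ K⁴.
|P_net| = 0.44·5.67×10⁻⁸·0.009161·1.095×10⁹.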